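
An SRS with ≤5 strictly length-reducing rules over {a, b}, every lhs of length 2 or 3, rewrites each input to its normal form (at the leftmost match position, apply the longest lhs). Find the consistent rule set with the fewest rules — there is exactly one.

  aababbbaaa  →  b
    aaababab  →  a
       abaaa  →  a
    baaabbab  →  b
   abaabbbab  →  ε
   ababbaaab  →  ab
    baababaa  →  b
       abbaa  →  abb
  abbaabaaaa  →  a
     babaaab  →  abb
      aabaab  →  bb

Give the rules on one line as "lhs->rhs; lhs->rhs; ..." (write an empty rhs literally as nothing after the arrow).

aa->; aaa->ab; bab->; bbb->a

  | aababbbaaa => babbbaaa => bbaaa => bbab => b
  | aaababab => abbabab => abab => a
  | abaaa => abab => a
  | baaabbab => babbbab => bbab => b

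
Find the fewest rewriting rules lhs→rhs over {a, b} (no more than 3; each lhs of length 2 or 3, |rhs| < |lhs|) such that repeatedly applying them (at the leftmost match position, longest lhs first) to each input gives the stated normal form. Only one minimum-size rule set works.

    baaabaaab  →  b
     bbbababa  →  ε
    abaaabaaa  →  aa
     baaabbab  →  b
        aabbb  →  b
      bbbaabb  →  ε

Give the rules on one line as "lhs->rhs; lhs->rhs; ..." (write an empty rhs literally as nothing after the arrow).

  | baaabaaab => aabaaab => abaaab => baaab => aab => ab => b
  | bbbababa => bababa => baba => ba => ε
  | abaaabaaa => baaabaaa => aabaaa => abaaa => baaa => aa
  | baaabbab => aabbab => abbab => bbab => ab => b

ab->b; ba->; bb->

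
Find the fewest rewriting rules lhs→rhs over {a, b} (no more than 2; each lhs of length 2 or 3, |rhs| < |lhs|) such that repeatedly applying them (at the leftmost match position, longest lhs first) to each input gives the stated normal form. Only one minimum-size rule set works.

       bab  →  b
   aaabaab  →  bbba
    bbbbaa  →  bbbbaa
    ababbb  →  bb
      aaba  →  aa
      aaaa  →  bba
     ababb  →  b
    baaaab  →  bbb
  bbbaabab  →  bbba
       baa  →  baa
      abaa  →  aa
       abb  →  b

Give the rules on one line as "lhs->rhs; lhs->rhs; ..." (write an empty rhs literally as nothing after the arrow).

  | bab => b
  | aaabaab => bbbaab => bbba
  | bbbbaa
  | ababbb => abbb => bb

aaa->bb; ab->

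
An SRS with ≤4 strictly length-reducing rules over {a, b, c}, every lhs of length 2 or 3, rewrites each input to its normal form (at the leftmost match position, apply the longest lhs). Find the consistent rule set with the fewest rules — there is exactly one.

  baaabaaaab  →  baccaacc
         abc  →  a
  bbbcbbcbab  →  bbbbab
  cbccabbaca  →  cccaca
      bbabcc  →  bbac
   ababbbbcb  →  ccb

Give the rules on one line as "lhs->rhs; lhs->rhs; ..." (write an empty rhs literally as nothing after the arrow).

aab->cc; abb->c; bc->

  | baaabaaaab => baccaaaab => baccaacc
  | abc => a
  | bbbcbbcbab => bbbbcbab => bbbbab
  | cbccabbaca => ccabbaca => cccaca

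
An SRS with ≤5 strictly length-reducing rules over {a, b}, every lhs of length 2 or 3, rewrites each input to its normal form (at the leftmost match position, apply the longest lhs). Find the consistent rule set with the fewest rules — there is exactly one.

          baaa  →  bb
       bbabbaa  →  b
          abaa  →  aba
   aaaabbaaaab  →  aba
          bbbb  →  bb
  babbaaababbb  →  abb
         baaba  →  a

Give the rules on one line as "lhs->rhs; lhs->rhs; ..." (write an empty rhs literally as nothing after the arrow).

  | baaa => bb
  | bbabbaa => babaa => aaa => b
  | abaa => aba
  | aaaabbaaaab => babbaaaab => abaaaab => abbab => aba

aa->a; aaa->b; bab->a; bbb->b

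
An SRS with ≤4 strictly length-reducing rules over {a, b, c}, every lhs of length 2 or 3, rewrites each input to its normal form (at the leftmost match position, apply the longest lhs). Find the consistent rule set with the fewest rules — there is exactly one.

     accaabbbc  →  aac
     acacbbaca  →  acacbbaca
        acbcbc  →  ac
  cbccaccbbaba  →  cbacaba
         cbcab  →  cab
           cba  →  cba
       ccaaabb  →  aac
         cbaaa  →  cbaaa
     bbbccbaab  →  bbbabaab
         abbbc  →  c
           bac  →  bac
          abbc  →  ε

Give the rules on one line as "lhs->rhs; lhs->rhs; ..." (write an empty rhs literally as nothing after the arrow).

  | accaabbbc => aaabbbc => aacbc => aac
  | acacbbaca
  | acbcbc => acbc => ac
  | cbccaccbbaba => cbaaccbbaba => cbaabbaba => cbacaba

abb->c; bc->; bcc->ba; cc->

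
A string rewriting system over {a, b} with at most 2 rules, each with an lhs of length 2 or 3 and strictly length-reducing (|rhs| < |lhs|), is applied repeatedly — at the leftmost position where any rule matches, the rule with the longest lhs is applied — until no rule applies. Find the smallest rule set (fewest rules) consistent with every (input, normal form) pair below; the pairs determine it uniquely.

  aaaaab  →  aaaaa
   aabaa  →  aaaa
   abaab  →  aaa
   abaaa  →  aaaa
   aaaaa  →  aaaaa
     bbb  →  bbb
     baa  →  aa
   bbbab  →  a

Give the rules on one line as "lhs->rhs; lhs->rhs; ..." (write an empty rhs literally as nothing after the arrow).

  | aaaaab => aaaaa
  | aabaa => aaaa
  | abaab => aaab => aaa
  | abaaa => aaaa

ab->a; ba->a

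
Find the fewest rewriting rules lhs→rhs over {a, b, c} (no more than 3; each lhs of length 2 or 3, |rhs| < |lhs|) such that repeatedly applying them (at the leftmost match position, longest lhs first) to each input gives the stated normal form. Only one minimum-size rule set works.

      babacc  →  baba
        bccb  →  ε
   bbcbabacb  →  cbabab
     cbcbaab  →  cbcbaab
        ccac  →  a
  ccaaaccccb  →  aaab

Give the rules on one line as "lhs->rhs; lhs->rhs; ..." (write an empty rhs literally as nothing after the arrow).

ac->a; bb->; cc->

  | babacc => babac => baba
  | bccb => bb => ε
  | bbcbabacb => cbabacb => cbabab
  | cbcbaab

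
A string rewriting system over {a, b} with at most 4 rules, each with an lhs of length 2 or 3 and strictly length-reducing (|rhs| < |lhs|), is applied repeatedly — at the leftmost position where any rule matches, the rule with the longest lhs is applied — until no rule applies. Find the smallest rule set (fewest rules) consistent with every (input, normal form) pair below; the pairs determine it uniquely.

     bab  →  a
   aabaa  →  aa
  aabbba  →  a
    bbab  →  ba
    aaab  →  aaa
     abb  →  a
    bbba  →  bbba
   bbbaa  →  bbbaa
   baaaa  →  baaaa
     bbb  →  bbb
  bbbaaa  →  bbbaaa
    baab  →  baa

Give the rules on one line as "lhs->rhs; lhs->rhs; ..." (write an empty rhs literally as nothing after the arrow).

  | bab => a
  | aabaa => aa
  | aabbba => aabba => aaba => a
  | bbab => ba

ab->a; aba->; bab->a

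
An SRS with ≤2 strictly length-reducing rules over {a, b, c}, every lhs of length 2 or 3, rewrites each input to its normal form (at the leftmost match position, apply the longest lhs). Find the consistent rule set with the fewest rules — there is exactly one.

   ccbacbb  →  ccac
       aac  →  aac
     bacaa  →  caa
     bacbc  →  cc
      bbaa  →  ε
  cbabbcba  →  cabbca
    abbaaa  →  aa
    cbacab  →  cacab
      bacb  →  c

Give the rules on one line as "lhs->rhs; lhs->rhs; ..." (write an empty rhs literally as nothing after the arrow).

  | ccbacbb => ccacbb => ccacb => ccac
  | aac
  | bacaa => caa
  | bacbc => cbc => cc

ba->; cb->c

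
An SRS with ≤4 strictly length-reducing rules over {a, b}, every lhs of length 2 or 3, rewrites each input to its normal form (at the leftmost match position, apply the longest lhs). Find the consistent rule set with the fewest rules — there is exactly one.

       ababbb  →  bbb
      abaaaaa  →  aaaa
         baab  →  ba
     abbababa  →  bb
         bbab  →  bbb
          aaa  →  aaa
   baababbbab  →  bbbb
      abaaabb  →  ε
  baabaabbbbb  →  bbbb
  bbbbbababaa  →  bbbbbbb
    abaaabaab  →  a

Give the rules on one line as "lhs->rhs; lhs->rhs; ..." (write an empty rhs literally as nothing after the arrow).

  | ababbb => bbb
  | abaaaaa => aaaa
  | baab => ba
  | abbababa => bababa => bba => bb

ab->; aba->; bba->bb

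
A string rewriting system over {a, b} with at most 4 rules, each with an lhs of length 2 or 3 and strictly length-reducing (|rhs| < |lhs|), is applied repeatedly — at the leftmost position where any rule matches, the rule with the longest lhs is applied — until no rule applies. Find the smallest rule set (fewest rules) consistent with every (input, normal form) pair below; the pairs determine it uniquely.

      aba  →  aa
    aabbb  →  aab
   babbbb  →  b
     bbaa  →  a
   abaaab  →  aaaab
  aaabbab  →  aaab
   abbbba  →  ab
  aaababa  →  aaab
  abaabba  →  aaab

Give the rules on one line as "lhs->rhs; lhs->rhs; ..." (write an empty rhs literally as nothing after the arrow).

  | aba => aa
  | aabbb => aabb => aab
  | babbbb => bbbbb => bbbb => bbb => bb => b
  | bbaa => ba => a

ba->a; bab->bb; bb->b; bba->b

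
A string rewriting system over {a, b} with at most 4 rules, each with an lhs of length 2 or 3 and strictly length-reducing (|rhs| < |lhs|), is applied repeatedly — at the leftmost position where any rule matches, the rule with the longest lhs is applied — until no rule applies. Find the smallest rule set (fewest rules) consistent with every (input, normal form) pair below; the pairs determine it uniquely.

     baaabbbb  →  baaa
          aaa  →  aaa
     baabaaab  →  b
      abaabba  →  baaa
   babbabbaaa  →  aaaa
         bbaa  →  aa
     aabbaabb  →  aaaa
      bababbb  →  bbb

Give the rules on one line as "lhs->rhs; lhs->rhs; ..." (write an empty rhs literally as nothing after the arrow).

ab->b; abb->a; bab->b; bba->a

  | baaabbbb => baaabb => baaa
  | aaa
  | baabaaab => babaaab => baaab => baab => bab => b
  | abaabba => baabba => baaa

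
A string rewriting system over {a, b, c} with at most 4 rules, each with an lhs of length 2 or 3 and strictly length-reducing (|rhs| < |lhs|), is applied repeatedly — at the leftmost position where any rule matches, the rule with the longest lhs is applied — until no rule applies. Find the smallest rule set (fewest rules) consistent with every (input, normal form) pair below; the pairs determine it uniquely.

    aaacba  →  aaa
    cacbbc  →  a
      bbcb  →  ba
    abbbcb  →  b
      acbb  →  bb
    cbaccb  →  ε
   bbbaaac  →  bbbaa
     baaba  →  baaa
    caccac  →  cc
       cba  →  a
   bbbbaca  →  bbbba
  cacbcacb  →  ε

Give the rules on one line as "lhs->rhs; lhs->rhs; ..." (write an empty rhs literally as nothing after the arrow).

  | aaacba => aaba => aaa
  | cacbbc => cbbc => bc => a
  | bbcb => bab => ba
  | abbbcb => abbcb => abcb => acb => b

ab->a; ac->; bc->a; cb->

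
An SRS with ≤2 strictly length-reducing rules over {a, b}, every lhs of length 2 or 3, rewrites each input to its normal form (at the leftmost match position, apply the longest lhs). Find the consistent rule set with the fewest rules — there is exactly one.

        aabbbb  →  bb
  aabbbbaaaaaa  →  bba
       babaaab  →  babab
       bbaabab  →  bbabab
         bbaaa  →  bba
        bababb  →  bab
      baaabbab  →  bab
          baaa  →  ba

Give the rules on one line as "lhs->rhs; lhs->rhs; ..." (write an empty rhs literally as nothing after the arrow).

aa->a; abb->

  | aabbbb => abbbb => bb
  | aabbbbaaaaaa => abbbbaaaaaa => bbaaaaaa => bbaaaaa => bbaaaa => bbaaa => bbaa => bba
  | babaaab => babaab => babab
  | bbaabab => bbabab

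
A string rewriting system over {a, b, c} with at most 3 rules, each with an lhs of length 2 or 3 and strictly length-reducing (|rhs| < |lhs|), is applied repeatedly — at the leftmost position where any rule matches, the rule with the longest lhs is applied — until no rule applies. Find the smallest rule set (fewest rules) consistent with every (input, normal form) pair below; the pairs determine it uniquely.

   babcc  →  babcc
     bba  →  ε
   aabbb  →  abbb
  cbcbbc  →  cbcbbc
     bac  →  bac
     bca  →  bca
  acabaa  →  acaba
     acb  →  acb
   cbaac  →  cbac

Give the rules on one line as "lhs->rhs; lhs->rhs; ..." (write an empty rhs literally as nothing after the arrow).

  | babcc
  | bba => ε
  | aabbb => abbb
  | cbcbbc

aa->a; bba->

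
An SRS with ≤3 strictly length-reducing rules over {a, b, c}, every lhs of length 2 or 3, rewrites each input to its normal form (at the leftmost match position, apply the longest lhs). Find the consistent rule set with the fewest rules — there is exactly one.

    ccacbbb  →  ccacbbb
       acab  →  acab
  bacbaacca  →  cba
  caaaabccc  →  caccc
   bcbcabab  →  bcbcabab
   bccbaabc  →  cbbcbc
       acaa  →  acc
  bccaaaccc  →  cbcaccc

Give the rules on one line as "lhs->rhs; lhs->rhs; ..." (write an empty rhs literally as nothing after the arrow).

aa->c; bcc->cb; ccb->a

  | ccacbbb
  | acab
  | bacbaacca => bacbccca => baccbca => baaca => bcca => cba
  | caaaabccc => ccaabccc => cccbccc => caccc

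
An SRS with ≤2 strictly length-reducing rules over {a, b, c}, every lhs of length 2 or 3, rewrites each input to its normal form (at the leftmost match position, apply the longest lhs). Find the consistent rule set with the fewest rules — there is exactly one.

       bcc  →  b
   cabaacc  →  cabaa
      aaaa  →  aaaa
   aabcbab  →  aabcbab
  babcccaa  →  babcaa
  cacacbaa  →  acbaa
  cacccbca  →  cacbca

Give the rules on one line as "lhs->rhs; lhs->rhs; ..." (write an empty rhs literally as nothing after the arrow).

aca->ca; cc->

  | bcc => b
  | cabaacc => cabaa
  | aaaa
  | aabcbab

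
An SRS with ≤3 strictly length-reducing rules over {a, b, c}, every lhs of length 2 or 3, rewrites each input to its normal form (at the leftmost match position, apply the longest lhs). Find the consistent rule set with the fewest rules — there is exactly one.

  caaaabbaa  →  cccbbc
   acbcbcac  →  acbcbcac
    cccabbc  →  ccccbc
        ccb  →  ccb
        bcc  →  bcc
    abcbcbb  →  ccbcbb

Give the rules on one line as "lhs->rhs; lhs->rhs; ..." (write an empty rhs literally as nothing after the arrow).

aa->c; ab->c

  | caaaabbaa => ccaabbaa => cccbbaa => cccbbc
  | acbcbcac
  | cccabbc => ccccbc
  | ccb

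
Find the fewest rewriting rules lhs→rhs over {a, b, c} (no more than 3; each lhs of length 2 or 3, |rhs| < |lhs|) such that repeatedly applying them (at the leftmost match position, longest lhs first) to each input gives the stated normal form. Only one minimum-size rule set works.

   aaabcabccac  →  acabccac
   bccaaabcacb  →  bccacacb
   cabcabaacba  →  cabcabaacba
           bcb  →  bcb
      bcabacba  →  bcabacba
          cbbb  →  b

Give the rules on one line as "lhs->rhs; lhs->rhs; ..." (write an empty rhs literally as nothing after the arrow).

aab->; cbb->

  | aaabcabccac => acabccac
  | bccaaabcacb => bccacacb
  | cabcabaacba
  | bcb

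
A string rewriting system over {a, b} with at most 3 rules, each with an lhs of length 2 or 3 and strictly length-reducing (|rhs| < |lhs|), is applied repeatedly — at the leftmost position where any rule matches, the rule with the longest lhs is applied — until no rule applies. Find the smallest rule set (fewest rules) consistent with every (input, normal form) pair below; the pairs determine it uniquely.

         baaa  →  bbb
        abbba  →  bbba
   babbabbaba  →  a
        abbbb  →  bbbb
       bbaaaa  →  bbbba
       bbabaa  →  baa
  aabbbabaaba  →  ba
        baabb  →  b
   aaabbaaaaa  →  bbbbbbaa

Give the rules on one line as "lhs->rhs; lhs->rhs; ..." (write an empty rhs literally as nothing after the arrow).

aaa->bb; ab->b; bab->

  | baaa => bbb
  | abbba => bbba
  | babbabbaba => babbaba => baba => a
  | abbbb => bbbb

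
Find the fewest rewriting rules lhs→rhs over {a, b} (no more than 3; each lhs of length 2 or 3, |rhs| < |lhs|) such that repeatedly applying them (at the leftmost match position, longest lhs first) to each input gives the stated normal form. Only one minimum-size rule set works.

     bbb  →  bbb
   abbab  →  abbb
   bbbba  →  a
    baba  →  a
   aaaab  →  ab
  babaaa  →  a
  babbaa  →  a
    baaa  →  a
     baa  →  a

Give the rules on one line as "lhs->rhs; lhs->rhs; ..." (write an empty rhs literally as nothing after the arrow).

  | bbb
  | abbab => abbb
  | bbbba => bbba => bba => ba => a
  | baba => bba => ba => a

aa->a; ba->a; bab->bb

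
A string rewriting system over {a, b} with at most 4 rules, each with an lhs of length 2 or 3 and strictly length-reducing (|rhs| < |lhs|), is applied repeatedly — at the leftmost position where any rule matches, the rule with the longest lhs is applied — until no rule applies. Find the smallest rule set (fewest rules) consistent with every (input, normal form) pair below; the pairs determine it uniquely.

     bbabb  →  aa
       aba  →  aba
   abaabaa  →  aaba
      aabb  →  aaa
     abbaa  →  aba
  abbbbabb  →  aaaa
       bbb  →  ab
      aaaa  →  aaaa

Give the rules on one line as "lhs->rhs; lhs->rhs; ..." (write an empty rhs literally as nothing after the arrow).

baa->ba; bab->ab; bb->a; bba->ba

  | bbabb => babb => abb => aa
  | aba
  | abaabaa => ababaa => aabaa => aaba
  | aabb => aaa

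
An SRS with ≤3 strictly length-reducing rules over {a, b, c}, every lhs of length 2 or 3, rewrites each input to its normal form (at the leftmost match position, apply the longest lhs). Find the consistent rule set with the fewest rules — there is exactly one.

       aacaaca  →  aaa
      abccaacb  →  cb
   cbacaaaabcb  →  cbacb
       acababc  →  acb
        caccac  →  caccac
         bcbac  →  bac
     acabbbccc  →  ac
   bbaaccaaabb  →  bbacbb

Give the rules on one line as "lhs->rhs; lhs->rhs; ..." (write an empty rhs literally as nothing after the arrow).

  | aacaaca => aaaca => aaa
  | abccaacb => bccaacb => caacb => cab => cb
  | cbacaaaabcb => cbacaaabcb => cbacaabcb => cbacabcb => cbacbcb => cbacb
  | acababc => acbabc => acbbc => acb

aac->a; ab->b; bc->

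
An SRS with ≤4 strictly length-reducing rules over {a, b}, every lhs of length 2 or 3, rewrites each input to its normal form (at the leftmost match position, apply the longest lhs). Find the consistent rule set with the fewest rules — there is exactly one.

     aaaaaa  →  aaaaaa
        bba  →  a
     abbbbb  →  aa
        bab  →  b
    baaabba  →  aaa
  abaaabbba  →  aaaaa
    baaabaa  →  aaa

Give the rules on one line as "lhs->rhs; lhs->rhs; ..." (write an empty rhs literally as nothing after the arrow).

  | aaaaaa
  | bba => a
  | abbbbb => aabb => aa
  | bab => b

ba->; bb->; bbb->a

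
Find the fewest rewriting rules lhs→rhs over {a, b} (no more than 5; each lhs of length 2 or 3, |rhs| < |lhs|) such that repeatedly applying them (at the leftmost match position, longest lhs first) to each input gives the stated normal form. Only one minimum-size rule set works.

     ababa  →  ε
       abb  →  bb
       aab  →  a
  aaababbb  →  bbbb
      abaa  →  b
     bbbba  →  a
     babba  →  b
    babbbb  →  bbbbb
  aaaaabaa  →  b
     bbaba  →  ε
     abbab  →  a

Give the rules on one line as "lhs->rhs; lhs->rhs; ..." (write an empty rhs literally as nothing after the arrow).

  | ababa => baba => bba => aa => ε
  | abb => bb
  | aab => a
  | aaababbb => ababbb => babbb => bbbb

aa->; aab->a; ab->b; bba->aa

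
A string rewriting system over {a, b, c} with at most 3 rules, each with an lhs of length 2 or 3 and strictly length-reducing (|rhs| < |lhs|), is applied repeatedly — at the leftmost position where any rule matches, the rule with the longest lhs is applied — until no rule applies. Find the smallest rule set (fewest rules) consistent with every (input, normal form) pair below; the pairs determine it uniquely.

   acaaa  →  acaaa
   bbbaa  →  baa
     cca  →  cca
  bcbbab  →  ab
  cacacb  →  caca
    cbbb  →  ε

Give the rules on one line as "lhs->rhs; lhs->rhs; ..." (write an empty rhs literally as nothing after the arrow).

  | acaaa
  | bbbaa => baa
  | cca
  | bcbbab => bbab => ab

bb->; cb->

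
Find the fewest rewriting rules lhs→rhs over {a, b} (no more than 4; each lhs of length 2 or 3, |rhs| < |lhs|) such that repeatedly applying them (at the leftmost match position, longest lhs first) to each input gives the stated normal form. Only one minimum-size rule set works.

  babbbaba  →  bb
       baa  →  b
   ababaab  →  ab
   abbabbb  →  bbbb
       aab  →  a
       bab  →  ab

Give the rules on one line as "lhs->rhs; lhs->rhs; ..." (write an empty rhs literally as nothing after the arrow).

  | babbbaba => abbbaba => abbaba => ababa => bba => bb
  | baa => ba => b
  | ababaab => bbaab => bbab => bab => ab
  | abbabbb => ababbb => bbbb

aab->a; aba->b; ba->b; bab->ab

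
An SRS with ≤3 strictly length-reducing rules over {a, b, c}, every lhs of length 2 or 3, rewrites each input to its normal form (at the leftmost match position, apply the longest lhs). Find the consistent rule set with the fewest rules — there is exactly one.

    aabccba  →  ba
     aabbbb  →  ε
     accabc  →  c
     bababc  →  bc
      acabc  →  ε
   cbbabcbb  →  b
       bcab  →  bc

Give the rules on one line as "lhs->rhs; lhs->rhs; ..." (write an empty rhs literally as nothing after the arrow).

  | aabccba => accba => abba => ba
  | aabbbb => abbb => bb => ε
  | accabc => ababc => abc => c
  | bababc => babc => bc

ab->; bb->; cc->b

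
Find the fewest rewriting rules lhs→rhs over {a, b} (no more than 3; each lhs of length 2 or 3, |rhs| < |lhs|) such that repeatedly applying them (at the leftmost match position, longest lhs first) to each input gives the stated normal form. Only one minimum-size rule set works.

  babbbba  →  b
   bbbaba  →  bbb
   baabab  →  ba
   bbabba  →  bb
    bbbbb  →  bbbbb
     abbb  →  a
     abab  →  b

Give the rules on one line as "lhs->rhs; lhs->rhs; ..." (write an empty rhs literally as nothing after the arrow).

ab->a; aba->

  | babbbba => babbba => babba => baba => b
  | bbbaba => bbb
  | baabab => bab => ba
  | bbabba => bbaba => bb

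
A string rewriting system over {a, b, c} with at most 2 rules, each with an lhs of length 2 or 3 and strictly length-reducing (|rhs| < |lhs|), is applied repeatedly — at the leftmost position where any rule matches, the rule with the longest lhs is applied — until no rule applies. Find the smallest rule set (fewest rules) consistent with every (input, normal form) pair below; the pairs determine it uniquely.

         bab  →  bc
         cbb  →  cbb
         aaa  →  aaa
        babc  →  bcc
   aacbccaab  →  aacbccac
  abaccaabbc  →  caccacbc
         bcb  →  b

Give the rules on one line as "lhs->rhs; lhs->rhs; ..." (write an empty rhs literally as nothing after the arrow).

  | bab => bc
  | cbb
  | aaa
  | babc => bcc

ab->c; bcb->b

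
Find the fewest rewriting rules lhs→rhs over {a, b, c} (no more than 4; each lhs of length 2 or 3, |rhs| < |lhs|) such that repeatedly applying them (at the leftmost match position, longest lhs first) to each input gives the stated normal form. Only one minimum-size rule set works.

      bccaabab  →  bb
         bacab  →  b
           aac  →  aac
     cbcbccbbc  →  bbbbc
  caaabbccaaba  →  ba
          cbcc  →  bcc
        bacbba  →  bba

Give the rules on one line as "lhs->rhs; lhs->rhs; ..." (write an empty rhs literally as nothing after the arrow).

  | bccaabab => bcabab => bbab => bb
  | bacab => bab => b
  | aac
  | cbcbccbbc => bcbccbbc => bbccbbc => bbcbbc => bbbbc

ab->; ca->; cb->b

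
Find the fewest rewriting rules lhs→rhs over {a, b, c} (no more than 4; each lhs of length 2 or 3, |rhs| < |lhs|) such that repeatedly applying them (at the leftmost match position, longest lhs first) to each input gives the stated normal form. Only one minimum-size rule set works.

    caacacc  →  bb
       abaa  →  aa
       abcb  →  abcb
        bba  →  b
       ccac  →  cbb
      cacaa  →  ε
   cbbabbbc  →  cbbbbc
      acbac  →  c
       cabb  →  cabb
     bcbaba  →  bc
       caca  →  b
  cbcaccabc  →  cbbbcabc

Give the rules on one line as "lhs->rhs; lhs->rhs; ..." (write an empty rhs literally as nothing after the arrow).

ac->; ba->; cac->bb

  | caacacc => caacc => cac => bb
  | abaa => aa
  | abcb
  | bba => b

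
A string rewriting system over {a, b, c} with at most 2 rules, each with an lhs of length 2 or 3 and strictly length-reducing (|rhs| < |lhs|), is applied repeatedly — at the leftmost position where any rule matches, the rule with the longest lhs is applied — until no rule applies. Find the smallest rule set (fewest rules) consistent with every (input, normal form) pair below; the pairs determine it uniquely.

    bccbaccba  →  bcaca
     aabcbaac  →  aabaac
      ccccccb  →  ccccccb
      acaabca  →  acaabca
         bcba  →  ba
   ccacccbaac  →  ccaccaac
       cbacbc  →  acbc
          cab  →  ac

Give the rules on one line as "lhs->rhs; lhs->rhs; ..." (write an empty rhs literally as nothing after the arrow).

  | bccbaccba => bcaccba => bcaca
  | aabcbaac => aabaac
  | ccccccb
  | acaabca

cab->ac; cba->a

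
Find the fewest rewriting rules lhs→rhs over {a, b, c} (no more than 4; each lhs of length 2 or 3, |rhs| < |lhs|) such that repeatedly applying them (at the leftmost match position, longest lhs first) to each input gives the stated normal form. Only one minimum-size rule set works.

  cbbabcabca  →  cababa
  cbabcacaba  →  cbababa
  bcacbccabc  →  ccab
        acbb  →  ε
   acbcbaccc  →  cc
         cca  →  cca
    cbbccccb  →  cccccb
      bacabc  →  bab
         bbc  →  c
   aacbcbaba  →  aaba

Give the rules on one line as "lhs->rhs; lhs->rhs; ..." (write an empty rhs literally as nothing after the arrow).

  | cbbabcabca => cabcabca => cababca => cababa
  | cbabcacaba => cbabacaba => cbababa
  | bcacbccabc => bacbccabc => bbccabc => ccabc => ccab
  | acbb => bb => ε

ac->; bb->; bc->b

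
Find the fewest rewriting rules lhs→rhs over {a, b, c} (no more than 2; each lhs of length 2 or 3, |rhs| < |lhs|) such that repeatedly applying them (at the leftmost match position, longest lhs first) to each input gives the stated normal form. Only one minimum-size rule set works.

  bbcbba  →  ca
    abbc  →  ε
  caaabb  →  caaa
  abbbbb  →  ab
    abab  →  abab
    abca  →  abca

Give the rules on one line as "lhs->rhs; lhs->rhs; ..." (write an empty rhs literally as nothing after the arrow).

  | bbcbba => cbba => ca
  | abbc => ac => ε
  | caaabb => caaa
  | abbbbb => abbb => ab

ac->; bb->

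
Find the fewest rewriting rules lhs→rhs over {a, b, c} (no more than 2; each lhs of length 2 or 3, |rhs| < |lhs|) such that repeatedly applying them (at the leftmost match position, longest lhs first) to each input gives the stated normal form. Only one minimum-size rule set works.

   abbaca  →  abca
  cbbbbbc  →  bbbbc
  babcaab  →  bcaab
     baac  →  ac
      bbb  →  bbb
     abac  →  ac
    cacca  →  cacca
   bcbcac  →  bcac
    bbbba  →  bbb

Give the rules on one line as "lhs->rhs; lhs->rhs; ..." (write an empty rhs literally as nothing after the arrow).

  | abbaca => abca
  | cbbbbbc => bbbbc
  | babcaab => bcaab
  | baac => ac

ba->; cb->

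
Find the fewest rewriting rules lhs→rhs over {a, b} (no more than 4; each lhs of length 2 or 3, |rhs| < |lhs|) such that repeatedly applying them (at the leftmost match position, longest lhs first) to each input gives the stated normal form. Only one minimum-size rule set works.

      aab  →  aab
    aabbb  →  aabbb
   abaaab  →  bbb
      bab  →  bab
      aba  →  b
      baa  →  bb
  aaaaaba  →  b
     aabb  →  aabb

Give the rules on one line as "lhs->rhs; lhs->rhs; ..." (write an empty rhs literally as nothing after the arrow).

  | aab
  | aabbb
  | abaaab => baab => bbb
  | bab

aaa->a; aba->b; baa->bb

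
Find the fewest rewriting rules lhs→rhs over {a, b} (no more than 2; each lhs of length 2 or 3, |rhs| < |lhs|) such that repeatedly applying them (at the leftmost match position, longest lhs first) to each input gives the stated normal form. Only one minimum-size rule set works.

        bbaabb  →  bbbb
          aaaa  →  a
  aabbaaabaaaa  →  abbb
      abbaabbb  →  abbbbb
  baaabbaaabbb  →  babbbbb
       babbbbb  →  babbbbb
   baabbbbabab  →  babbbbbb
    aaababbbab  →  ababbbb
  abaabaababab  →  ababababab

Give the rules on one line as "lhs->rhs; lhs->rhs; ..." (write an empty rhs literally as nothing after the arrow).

  | bbaabb => bbabb => bbbb
  | aaaa => aaa => aa => a
  | aabbaaabaaaa => abbaaabaaaa => abbaabaaaa => abbabaaaa => abbbaaaa => abbbaaa => abbbaa => abbba => abbb
  | abbaabbb => abbabbb => abbbbb

aa->a; bba->bb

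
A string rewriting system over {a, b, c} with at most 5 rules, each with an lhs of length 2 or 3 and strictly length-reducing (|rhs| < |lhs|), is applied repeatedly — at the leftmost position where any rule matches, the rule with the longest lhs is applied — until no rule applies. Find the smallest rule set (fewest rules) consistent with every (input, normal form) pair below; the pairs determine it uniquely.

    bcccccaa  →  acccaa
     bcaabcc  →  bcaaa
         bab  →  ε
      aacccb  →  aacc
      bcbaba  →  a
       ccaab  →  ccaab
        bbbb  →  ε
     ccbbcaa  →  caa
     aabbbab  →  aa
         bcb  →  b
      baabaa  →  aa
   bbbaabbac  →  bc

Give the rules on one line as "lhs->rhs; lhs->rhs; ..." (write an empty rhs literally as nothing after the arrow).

  | bcccccaa => acccaa
  | bcaabcc => bcaaa
  | bab => bb => ε
  | aacccb => aacc

ba->b; bb->; bcc->a; cb->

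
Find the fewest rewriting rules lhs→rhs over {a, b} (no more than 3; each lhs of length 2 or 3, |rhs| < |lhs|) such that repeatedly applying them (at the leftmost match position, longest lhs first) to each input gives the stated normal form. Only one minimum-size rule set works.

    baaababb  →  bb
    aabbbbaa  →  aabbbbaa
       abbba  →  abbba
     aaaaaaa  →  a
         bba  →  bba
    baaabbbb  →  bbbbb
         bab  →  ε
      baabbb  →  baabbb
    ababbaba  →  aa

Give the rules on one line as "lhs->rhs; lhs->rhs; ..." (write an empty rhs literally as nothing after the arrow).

  | baaababb => bbabb => bb
  | aabbbbaa
  | abbba
  | aaaaaaa => aaaa => a

aaa->; bab->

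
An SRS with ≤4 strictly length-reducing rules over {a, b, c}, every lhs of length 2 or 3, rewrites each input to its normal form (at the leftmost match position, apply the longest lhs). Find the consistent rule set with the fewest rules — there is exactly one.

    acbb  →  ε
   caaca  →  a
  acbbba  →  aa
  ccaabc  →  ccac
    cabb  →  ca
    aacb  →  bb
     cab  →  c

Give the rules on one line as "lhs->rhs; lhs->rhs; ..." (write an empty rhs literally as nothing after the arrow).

aac->b; ab->; abb->a; cb->

  | acbb => ab => ε
  | caaca => cba => a
  | acbbba => abba => aa
  | ccaabc => ccac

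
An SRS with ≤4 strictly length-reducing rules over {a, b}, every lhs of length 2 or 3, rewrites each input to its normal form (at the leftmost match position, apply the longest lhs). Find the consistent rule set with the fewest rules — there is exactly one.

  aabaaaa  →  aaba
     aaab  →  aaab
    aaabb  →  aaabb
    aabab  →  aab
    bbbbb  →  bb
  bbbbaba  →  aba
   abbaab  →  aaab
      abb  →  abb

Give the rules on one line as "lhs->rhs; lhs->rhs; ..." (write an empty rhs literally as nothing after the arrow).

baa->ba; bab->b; bba->a; bbb->bb

  | aabaaaa => aabaaa => aabaa => aaba
  | aaab
  | aaabb
  | aabab => aab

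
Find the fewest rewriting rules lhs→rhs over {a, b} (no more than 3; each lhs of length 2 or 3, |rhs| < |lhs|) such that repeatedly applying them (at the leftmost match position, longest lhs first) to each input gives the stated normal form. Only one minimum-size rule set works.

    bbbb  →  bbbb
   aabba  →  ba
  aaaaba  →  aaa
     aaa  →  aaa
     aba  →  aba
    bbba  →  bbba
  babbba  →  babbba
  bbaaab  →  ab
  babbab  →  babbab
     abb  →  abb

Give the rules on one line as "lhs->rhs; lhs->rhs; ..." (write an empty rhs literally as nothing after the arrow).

aab->; baa->a

  | bbbb
  | aabba => ba
  | aaaaba => aaa
  | aaa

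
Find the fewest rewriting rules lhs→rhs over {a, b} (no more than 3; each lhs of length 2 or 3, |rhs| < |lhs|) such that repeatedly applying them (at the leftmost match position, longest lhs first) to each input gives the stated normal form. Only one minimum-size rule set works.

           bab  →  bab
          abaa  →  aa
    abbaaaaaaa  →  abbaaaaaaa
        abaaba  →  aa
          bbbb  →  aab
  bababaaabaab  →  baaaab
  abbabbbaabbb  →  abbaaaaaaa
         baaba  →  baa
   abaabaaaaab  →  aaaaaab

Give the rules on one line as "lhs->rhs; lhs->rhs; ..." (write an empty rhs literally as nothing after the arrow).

  | bab
  | abaa => aa
  | abbaaaaaaa
  | abaaba => aaba => aa

aba->a; bbb->aa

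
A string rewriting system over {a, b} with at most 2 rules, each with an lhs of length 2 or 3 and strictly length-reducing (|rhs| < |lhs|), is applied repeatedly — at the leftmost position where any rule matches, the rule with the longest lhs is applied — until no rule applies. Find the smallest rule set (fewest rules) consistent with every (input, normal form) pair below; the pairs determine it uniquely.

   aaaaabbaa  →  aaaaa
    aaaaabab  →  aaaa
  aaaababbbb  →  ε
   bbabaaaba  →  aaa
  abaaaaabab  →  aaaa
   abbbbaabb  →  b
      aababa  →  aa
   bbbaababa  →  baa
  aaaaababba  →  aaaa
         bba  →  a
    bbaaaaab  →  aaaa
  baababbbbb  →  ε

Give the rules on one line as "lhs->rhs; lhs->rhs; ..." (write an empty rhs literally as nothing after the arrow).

  | aaaaabbaa => aaaabaa => aaaaa
  | aaaaabab => aaaaab => aaaa
  | aaaababbbb => aaaabbbb => aaabbb => aabb => ab => ε
  | bbabaaaba => abaaaba => aaaba => aaa

ab->; bb->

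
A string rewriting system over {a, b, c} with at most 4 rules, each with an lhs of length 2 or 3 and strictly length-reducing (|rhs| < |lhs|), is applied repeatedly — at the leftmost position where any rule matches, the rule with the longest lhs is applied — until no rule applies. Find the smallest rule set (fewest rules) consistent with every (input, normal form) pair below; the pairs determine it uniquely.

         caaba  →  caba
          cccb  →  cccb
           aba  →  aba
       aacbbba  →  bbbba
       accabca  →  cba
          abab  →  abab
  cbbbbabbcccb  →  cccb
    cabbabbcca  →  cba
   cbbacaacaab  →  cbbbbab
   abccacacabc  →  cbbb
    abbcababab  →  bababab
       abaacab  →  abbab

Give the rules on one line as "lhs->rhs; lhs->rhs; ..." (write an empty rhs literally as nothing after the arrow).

  | caaba => caba
  | cccb
  | aba
  | aacbbba => acbbba => bbbba

aa->a; ac->b; bc->c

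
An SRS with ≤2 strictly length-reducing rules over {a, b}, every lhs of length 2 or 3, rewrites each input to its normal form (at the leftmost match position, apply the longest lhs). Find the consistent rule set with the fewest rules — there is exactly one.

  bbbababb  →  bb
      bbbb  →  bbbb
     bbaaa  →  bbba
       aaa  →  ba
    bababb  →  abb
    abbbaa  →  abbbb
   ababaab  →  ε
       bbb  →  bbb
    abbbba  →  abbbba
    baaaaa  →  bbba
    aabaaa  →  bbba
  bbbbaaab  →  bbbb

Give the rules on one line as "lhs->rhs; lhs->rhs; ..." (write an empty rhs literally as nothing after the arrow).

  | bbbababb => bbabb => bb
  | bbbb
  | bbaaa => bbba
  | aaa => ba

aa->b; bab->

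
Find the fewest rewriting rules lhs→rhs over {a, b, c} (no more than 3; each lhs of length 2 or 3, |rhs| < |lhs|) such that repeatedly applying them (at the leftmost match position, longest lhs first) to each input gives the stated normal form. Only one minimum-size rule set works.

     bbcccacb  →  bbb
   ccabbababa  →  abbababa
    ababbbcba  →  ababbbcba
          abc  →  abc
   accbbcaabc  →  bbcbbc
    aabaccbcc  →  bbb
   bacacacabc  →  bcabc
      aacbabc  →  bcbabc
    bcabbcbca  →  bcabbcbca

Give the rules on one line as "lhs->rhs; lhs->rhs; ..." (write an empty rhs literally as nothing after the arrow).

  | bbcccacb => bbcacb => bbccb => bbb
  | ccabbababa => abbababa
  | ababbbcba
  | abc

aa->b; ac->c; cc->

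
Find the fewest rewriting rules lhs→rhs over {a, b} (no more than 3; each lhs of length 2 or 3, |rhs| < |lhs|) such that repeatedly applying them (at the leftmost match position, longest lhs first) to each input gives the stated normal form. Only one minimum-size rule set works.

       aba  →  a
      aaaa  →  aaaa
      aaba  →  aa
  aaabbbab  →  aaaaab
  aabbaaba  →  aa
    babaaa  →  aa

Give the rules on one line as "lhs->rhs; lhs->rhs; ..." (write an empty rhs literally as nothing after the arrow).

ba->; bbb->a

  | aba => a
  | aaaa
  | aaba => aa
  | aaabbbab => aaaaab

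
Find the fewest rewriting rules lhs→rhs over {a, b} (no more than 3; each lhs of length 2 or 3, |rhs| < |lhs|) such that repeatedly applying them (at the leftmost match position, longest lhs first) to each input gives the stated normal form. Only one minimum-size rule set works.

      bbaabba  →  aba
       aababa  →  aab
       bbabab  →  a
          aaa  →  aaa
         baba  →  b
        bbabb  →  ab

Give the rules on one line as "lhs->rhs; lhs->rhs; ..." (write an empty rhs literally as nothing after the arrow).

bab->bb; bb->a; bba->b

  | bbaabba => babba => bbba => aba
  | aababa => aabba => aab
  | bbabab => bbab => bb => a
  | aaa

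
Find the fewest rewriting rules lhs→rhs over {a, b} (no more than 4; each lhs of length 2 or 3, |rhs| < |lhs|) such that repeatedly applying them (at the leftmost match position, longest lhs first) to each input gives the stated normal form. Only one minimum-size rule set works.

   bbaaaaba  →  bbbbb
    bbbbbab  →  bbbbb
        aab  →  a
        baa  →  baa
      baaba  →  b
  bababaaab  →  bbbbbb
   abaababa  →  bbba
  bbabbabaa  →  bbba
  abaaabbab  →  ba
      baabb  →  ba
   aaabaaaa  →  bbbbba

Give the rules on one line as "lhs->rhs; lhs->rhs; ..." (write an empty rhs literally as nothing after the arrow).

  | bbaaaaba => bbbbaba => bbbbb
  | bbbbbab => bbbbb
  | aab => a
  | baa

aaa->bb; ab->; aba->b; abb->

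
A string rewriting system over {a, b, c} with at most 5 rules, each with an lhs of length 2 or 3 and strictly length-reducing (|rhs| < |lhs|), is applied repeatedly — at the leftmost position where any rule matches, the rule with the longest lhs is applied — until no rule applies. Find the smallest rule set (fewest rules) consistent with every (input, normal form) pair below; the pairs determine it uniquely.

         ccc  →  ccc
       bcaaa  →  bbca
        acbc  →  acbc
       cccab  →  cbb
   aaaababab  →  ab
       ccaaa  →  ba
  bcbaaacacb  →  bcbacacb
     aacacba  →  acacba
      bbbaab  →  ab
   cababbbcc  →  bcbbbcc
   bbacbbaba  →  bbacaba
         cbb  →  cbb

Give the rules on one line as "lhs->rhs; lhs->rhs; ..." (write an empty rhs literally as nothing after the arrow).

aa->a; bab->ab; caa->bc; cca->b

  | ccc
  | bcaaa => bbca
  | acbc
  | cccab => cbb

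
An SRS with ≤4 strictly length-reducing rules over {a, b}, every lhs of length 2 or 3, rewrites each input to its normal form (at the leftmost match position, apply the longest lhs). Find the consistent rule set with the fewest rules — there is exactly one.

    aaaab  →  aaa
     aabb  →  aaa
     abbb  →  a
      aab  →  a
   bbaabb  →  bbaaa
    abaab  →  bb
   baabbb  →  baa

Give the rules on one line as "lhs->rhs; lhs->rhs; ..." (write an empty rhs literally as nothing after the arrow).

  | aaaab => aaa
  | aabb => aaa
  | abbb => aab => a
  | aab => a

ab->; aba->bb; abb->aa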